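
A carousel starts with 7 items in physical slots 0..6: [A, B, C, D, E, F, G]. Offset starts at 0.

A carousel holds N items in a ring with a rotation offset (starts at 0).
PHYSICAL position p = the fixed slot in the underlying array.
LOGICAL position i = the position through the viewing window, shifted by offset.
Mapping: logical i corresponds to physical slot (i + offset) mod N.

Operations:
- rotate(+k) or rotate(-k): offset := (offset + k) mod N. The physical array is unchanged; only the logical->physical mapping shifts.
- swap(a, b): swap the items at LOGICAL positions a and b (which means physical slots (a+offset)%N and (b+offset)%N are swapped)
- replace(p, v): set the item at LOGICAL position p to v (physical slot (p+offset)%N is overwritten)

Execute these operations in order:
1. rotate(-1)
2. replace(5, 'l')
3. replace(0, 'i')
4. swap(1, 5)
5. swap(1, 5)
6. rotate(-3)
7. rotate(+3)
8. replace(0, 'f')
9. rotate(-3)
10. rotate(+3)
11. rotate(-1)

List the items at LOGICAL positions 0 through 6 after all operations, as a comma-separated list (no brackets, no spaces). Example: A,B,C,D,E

Answer: F,f,A,B,C,D,l

Derivation:
After op 1 (rotate(-1)): offset=6, physical=[A,B,C,D,E,F,G], logical=[G,A,B,C,D,E,F]
After op 2 (replace(5, 'l')): offset=6, physical=[A,B,C,D,l,F,G], logical=[G,A,B,C,D,l,F]
After op 3 (replace(0, 'i')): offset=6, physical=[A,B,C,D,l,F,i], logical=[i,A,B,C,D,l,F]
After op 4 (swap(1, 5)): offset=6, physical=[l,B,C,D,A,F,i], logical=[i,l,B,C,D,A,F]
After op 5 (swap(1, 5)): offset=6, physical=[A,B,C,D,l,F,i], logical=[i,A,B,C,D,l,F]
After op 6 (rotate(-3)): offset=3, physical=[A,B,C,D,l,F,i], logical=[D,l,F,i,A,B,C]
After op 7 (rotate(+3)): offset=6, physical=[A,B,C,D,l,F,i], logical=[i,A,B,C,D,l,F]
After op 8 (replace(0, 'f')): offset=6, physical=[A,B,C,D,l,F,f], logical=[f,A,B,C,D,l,F]
After op 9 (rotate(-3)): offset=3, physical=[A,B,C,D,l,F,f], logical=[D,l,F,f,A,B,C]
After op 10 (rotate(+3)): offset=6, physical=[A,B,C,D,l,F,f], logical=[f,A,B,C,D,l,F]
After op 11 (rotate(-1)): offset=5, physical=[A,B,C,D,l,F,f], logical=[F,f,A,B,C,D,l]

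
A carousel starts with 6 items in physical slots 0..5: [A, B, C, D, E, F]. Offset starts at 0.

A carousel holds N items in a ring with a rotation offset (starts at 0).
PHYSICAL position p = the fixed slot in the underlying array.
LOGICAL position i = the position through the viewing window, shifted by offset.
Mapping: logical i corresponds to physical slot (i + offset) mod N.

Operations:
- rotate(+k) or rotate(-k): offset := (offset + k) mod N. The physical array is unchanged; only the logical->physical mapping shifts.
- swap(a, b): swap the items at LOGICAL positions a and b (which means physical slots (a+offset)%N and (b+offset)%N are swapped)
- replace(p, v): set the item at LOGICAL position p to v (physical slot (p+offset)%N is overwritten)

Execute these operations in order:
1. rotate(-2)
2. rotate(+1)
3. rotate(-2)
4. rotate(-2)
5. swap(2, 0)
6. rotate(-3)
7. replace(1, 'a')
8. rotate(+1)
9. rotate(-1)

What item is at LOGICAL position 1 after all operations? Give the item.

After op 1 (rotate(-2)): offset=4, physical=[A,B,C,D,E,F], logical=[E,F,A,B,C,D]
After op 2 (rotate(+1)): offset=5, physical=[A,B,C,D,E,F], logical=[F,A,B,C,D,E]
After op 3 (rotate(-2)): offset=3, physical=[A,B,C,D,E,F], logical=[D,E,F,A,B,C]
After op 4 (rotate(-2)): offset=1, physical=[A,B,C,D,E,F], logical=[B,C,D,E,F,A]
After op 5 (swap(2, 0)): offset=1, physical=[A,D,C,B,E,F], logical=[D,C,B,E,F,A]
After op 6 (rotate(-3)): offset=4, physical=[A,D,C,B,E,F], logical=[E,F,A,D,C,B]
After op 7 (replace(1, 'a')): offset=4, physical=[A,D,C,B,E,a], logical=[E,a,A,D,C,B]
After op 8 (rotate(+1)): offset=5, physical=[A,D,C,B,E,a], logical=[a,A,D,C,B,E]
After op 9 (rotate(-1)): offset=4, physical=[A,D,C,B,E,a], logical=[E,a,A,D,C,B]

Answer: a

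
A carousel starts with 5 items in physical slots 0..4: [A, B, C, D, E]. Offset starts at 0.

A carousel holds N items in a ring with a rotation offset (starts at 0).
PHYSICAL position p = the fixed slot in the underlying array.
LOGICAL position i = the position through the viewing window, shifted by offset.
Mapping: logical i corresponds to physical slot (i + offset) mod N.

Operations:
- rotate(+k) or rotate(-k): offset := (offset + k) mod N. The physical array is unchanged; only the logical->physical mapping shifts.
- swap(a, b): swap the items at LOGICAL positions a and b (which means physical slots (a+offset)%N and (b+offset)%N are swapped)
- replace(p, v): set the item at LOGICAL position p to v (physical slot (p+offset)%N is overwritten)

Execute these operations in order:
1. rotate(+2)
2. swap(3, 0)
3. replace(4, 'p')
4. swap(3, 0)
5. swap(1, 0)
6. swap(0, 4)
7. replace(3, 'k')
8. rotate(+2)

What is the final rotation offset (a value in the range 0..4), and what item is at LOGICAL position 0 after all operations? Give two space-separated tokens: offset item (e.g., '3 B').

After op 1 (rotate(+2)): offset=2, physical=[A,B,C,D,E], logical=[C,D,E,A,B]
After op 2 (swap(3, 0)): offset=2, physical=[C,B,A,D,E], logical=[A,D,E,C,B]
After op 3 (replace(4, 'p')): offset=2, physical=[C,p,A,D,E], logical=[A,D,E,C,p]
After op 4 (swap(3, 0)): offset=2, physical=[A,p,C,D,E], logical=[C,D,E,A,p]
After op 5 (swap(1, 0)): offset=2, physical=[A,p,D,C,E], logical=[D,C,E,A,p]
After op 6 (swap(0, 4)): offset=2, physical=[A,D,p,C,E], logical=[p,C,E,A,D]
After op 7 (replace(3, 'k')): offset=2, physical=[k,D,p,C,E], logical=[p,C,E,k,D]
After op 8 (rotate(+2)): offset=4, physical=[k,D,p,C,E], logical=[E,k,D,p,C]

Answer: 4 E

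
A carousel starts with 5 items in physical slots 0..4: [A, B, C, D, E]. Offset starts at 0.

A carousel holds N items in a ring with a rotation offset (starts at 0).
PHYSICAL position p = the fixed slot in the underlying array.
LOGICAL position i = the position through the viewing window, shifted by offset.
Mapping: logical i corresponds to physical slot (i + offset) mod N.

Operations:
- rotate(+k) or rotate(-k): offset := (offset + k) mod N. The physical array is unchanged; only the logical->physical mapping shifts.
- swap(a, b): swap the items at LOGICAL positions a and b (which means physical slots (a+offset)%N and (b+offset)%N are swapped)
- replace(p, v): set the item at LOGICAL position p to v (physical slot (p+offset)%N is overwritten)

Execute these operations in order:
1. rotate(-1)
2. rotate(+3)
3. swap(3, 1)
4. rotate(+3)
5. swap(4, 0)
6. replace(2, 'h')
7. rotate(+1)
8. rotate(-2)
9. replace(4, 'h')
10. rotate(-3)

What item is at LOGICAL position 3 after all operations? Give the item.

Answer: D

Derivation:
After op 1 (rotate(-1)): offset=4, physical=[A,B,C,D,E], logical=[E,A,B,C,D]
After op 2 (rotate(+3)): offset=2, physical=[A,B,C,D,E], logical=[C,D,E,A,B]
After op 3 (swap(3, 1)): offset=2, physical=[D,B,C,A,E], logical=[C,A,E,D,B]
After op 4 (rotate(+3)): offset=0, physical=[D,B,C,A,E], logical=[D,B,C,A,E]
After op 5 (swap(4, 0)): offset=0, physical=[E,B,C,A,D], logical=[E,B,C,A,D]
After op 6 (replace(2, 'h')): offset=0, physical=[E,B,h,A,D], logical=[E,B,h,A,D]
After op 7 (rotate(+1)): offset=1, physical=[E,B,h,A,D], logical=[B,h,A,D,E]
After op 8 (rotate(-2)): offset=4, physical=[E,B,h,A,D], logical=[D,E,B,h,A]
After op 9 (replace(4, 'h')): offset=4, physical=[E,B,h,h,D], logical=[D,E,B,h,h]
After op 10 (rotate(-3)): offset=1, physical=[E,B,h,h,D], logical=[B,h,h,D,E]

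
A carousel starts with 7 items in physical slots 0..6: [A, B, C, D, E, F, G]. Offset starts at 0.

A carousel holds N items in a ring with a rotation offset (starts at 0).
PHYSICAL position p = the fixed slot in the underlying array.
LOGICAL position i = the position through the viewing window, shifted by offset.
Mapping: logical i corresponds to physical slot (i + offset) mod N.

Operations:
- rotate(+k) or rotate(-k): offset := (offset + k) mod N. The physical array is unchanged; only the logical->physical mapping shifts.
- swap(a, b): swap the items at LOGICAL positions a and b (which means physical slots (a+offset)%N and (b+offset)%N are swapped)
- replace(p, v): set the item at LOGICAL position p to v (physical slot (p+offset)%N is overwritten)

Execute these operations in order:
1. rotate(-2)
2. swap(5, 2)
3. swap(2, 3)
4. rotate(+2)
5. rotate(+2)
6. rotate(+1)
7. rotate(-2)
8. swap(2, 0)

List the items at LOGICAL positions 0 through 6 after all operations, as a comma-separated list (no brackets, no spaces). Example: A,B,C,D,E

After op 1 (rotate(-2)): offset=5, physical=[A,B,C,D,E,F,G], logical=[F,G,A,B,C,D,E]
After op 2 (swap(5, 2)): offset=5, physical=[D,B,C,A,E,F,G], logical=[F,G,D,B,C,A,E]
After op 3 (swap(2, 3)): offset=5, physical=[B,D,C,A,E,F,G], logical=[F,G,B,D,C,A,E]
After op 4 (rotate(+2)): offset=0, physical=[B,D,C,A,E,F,G], logical=[B,D,C,A,E,F,G]
After op 5 (rotate(+2)): offset=2, physical=[B,D,C,A,E,F,G], logical=[C,A,E,F,G,B,D]
After op 6 (rotate(+1)): offset=3, physical=[B,D,C,A,E,F,G], logical=[A,E,F,G,B,D,C]
After op 7 (rotate(-2)): offset=1, physical=[B,D,C,A,E,F,G], logical=[D,C,A,E,F,G,B]
After op 8 (swap(2, 0)): offset=1, physical=[B,A,C,D,E,F,G], logical=[A,C,D,E,F,G,B]

Answer: A,C,D,E,F,G,B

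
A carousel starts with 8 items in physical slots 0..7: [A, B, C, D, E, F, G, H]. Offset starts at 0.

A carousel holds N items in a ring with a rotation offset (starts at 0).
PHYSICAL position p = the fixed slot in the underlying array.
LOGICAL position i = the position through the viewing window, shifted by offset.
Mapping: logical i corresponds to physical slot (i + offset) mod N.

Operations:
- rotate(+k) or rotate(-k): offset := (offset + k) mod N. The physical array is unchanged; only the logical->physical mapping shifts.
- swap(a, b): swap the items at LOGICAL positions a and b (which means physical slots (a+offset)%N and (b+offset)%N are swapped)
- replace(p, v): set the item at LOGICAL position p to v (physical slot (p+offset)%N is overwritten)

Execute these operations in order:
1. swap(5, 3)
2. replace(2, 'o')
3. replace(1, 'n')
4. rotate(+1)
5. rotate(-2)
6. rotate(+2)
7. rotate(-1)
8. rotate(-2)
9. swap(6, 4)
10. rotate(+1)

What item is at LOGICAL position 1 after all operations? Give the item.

Answer: A

Derivation:
After op 1 (swap(5, 3)): offset=0, physical=[A,B,C,F,E,D,G,H], logical=[A,B,C,F,E,D,G,H]
After op 2 (replace(2, 'o')): offset=0, physical=[A,B,o,F,E,D,G,H], logical=[A,B,o,F,E,D,G,H]
After op 3 (replace(1, 'n')): offset=0, physical=[A,n,o,F,E,D,G,H], logical=[A,n,o,F,E,D,G,H]
After op 4 (rotate(+1)): offset=1, physical=[A,n,o,F,E,D,G,H], logical=[n,o,F,E,D,G,H,A]
After op 5 (rotate(-2)): offset=7, physical=[A,n,o,F,E,D,G,H], logical=[H,A,n,o,F,E,D,G]
After op 6 (rotate(+2)): offset=1, physical=[A,n,o,F,E,D,G,H], logical=[n,o,F,E,D,G,H,A]
After op 7 (rotate(-1)): offset=0, physical=[A,n,o,F,E,D,G,H], logical=[A,n,o,F,E,D,G,H]
After op 8 (rotate(-2)): offset=6, physical=[A,n,o,F,E,D,G,H], logical=[G,H,A,n,o,F,E,D]
After op 9 (swap(6, 4)): offset=6, physical=[A,n,E,F,o,D,G,H], logical=[G,H,A,n,E,F,o,D]
After op 10 (rotate(+1)): offset=7, physical=[A,n,E,F,o,D,G,H], logical=[H,A,n,E,F,o,D,G]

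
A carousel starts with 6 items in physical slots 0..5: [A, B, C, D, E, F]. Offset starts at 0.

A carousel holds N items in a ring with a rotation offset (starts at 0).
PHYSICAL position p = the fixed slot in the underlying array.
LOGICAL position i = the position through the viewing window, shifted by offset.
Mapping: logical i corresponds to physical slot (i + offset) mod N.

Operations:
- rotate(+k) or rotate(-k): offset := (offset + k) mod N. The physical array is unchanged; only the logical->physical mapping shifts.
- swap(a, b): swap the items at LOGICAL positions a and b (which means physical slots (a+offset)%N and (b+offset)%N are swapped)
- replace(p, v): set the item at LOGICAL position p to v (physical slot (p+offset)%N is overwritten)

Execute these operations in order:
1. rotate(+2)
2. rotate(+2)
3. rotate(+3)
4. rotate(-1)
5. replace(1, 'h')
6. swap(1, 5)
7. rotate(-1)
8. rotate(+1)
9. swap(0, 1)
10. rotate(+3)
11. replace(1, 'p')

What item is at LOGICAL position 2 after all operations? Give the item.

Answer: h

Derivation:
After op 1 (rotate(+2)): offset=2, physical=[A,B,C,D,E,F], logical=[C,D,E,F,A,B]
After op 2 (rotate(+2)): offset=4, physical=[A,B,C,D,E,F], logical=[E,F,A,B,C,D]
After op 3 (rotate(+3)): offset=1, physical=[A,B,C,D,E,F], logical=[B,C,D,E,F,A]
After op 4 (rotate(-1)): offset=0, physical=[A,B,C,D,E,F], logical=[A,B,C,D,E,F]
After op 5 (replace(1, 'h')): offset=0, physical=[A,h,C,D,E,F], logical=[A,h,C,D,E,F]
After op 6 (swap(1, 5)): offset=0, physical=[A,F,C,D,E,h], logical=[A,F,C,D,E,h]
After op 7 (rotate(-1)): offset=5, physical=[A,F,C,D,E,h], logical=[h,A,F,C,D,E]
After op 8 (rotate(+1)): offset=0, physical=[A,F,C,D,E,h], logical=[A,F,C,D,E,h]
After op 9 (swap(0, 1)): offset=0, physical=[F,A,C,D,E,h], logical=[F,A,C,D,E,h]
After op 10 (rotate(+3)): offset=3, physical=[F,A,C,D,E,h], logical=[D,E,h,F,A,C]
After op 11 (replace(1, 'p')): offset=3, physical=[F,A,C,D,p,h], logical=[D,p,h,F,A,C]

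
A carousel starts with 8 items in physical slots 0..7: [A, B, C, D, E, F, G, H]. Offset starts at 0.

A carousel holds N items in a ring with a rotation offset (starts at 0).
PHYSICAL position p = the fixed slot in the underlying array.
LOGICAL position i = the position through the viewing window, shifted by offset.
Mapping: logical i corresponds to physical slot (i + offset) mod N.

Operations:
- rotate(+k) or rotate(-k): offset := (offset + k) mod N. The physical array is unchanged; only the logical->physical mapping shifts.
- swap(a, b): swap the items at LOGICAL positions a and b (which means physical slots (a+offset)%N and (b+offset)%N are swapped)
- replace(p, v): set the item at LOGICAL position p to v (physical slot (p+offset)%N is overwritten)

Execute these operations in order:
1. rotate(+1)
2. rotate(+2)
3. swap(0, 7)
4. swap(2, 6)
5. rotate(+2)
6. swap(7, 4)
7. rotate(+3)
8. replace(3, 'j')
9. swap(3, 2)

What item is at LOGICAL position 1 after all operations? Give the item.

After op 1 (rotate(+1)): offset=1, physical=[A,B,C,D,E,F,G,H], logical=[B,C,D,E,F,G,H,A]
After op 2 (rotate(+2)): offset=3, physical=[A,B,C,D,E,F,G,H], logical=[D,E,F,G,H,A,B,C]
After op 3 (swap(0, 7)): offset=3, physical=[A,B,D,C,E,F,G,H], logical=[C,E,F,G,H,A,B,D]
After op 4 (swap(2, 6)): offset=3, physical=[A,F,D,C,E,B,G,H], logical=[C,E,B,G,H,A,F,D]
After op 5 (rotate(+2)): offset=5, physical=[A,F,D,C,E,B,G,H], logical=[B,G,H,A,F,D,C,E]
After op 6 (swap(7, 4)): offset=5, physical=[A,E,D,C,F,B,G,H], logical=[B,G,H,A,E,D,C,F]
After op 7 (rotate(+3)): offset=0, physical=[A,E,D,C,F,B,G,H], logical=[A,E,D,C,F,B,G,H]
After op 8 (replace(3, 'j')): offset=0, physical=[A,E,D,j,F,B,G,H], logical=[A,E,D,j,F,B,G,H]
After op 9 (swap(3, 2)): offset=0, physical=[A,E,j,D,F,B,G,H], logical=[A,E,j,D,F,B,G,H]

Answer: E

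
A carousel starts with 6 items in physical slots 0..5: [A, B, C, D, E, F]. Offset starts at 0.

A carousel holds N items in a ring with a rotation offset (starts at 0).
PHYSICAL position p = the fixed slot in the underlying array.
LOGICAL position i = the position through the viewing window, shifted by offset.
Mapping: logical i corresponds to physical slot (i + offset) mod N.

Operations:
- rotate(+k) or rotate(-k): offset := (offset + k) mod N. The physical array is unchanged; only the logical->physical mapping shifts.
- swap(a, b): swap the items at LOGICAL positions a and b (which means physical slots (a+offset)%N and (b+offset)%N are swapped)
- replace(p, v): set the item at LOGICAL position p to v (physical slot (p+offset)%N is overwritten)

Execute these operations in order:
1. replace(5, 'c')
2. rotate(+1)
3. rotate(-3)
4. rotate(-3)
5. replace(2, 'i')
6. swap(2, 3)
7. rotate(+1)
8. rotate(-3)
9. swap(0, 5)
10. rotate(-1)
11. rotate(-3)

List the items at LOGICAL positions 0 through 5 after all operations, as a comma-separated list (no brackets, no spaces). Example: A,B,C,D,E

After op 1 (replace(5, 'c')): offset=0, physical=[A,B,C,D,E,c], logical=[A,B,C,D,E,c]
After op 2 (rotate(+1)): offset=1, physical=[A,B,C,D,E,c], logical=[B,C,D,E,c,A]
After op 3 (rotate(-3)): offset=4, physical=[A,B,C,D,E,c], logical=[E,c,A,B,C,D]
After op 4 (rotate(-3)): offset=1, physical=[A,B,C,D,E,c], logical=[B,C,D,E,c,A]
After op 5 (replace(2, 'i')): offset=1, physical=[A,B,C,i,E,c], logical=[B,C,i,E,c,A]
After op 6 (swap(2, 3)): offset=1, physical=[A,B,C,E,i,c], logical=[B,C,E,i,c,A]
After op 7 (rotate(+1)): offset=2, physical=[A,B,C,E,i,c], logical=[C,E,i,c,A,B]
After op 8 (rotate(-3)): offset=5, physical=[A,B,C,E,i,c], logical=[c,A,B,C,E,i]
After op 9 (swap(0, 5)): offset=5, physical=[A,B,C,E,c,i], logical=[i,A,B,C,E,c]
After op 10 (rotate(-1)): offset=4, physical=[A,B,C,E,c,i], logical=[c,i,A,B,C,E]
After op 11 (rotate(-3)): offset=1, physical=[A,B,C,E,c,i], logical=[B,C,E,c,i,A]

Answer: B,C,E,c,i,A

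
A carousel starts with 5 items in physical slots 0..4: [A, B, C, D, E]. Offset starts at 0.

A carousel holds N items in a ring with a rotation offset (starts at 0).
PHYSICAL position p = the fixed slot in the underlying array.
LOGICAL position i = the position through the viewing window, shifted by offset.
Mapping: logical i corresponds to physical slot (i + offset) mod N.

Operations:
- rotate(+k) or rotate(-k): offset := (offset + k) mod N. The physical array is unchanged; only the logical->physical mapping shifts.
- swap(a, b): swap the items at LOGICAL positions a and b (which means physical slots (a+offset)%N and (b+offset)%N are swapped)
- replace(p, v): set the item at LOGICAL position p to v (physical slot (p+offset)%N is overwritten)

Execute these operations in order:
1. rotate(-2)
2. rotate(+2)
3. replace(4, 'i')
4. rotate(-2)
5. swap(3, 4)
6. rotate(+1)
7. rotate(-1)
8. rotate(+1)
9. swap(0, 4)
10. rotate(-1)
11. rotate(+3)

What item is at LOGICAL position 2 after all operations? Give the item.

After op 1 (rotate(-2)): offset=3, physical=[A,B,C,D,E], logical=[D,E,A,B,C]
After op 2 (rotate(+2)): offset=0, physical=[A,B,C,D,E], logical=[A,B,C,D,E]
After op 3 (replace(4, 'i')): offset=0, physical=[A,B,C,D,i], logical=[A,B,C,D,i]
After op 4 (rotate(-2)): offset=3, physical=[A,B,C,D,i], logical=[D,i,A,B,C]
After op 5 (swap(3, 4)): offset=3, physical=[A,C,B,D,i], logical=[D,i,A,C,B]
After op 6 (rotate(+1)): offset=4, physical=[A,C,B,D,i], logical=[i,A,C,B,D]
After op 7 (rotate(-1)): offset=3, physical=[A,C,B,D,i], logical=[D,i,A,C,B]
After op 8 (rotate(+1)): offset=4, physical=[A,C,B,D,i], logical=[i,A,C,B,D]
After op 9 (swap(0, 4)): offset=4, physical=[A,C,B,i,D], logical=[D,A,C,B,i]
After op 10 (rotate(-1)): offset=3, physical=[A,C,B,i,D], logical=[i,D,A,C,B]
After op 11 (rotate(+3)): offset=1, physical=[A,C,B,i,D], logical=[C,B,i,D,A]

Answer: i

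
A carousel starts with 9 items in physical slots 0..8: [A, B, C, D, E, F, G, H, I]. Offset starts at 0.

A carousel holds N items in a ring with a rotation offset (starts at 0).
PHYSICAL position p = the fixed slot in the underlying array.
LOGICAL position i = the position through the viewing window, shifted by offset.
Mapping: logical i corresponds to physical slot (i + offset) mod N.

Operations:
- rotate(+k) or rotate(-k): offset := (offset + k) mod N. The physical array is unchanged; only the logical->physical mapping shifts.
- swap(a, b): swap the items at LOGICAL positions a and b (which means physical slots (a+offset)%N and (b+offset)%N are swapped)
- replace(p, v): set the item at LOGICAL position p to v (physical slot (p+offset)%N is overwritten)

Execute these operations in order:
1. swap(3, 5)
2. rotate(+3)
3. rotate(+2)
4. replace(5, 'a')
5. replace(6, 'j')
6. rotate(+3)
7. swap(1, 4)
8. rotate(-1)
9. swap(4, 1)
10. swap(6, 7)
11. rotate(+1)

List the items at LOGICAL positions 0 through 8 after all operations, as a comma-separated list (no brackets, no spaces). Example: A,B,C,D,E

Answer: j,F,a,I,A,D,E,G,H

Derivation:
After op 1 (swap(3, 5)): offset=0, physical=[A,B,C,F,E,D,G,H,I], logical=[A,B,C,F,E,D,G,H,I]
After op 2 (rotate(+3)): offset=3, physical=[A,B,C,F,E,D,G,H,I], logical=[F,E,D,G,H,I,A,B,C]
After op 3 (rotate(+2)): offset=5, physical=[A,B,C,F,E,D,G,H,I], logical=[D,G,H,I,A,B,C,F,E]
After op 4 (replace(5, 'a')): offset=5, physical=[A,a,C,F,E,D,G,H,I], logical=[D,G,H,I,A,a,C,F,E]
After op 5 (replace(6, 'j')): offset=5, physical=[A,a,j,F,E,D,G,H,I], logical=[D,G,H,I,A,a,j,F,E]
After op 6 (rotate(+3)): offset=8, physical=[A,a,j,F,E,D,G,H,I], logical=[I,A,a,j,F,E,D,G,H]
After op 7 (swap(1, 4)): offset=8, physical=[F,a,j,A,E,D,G,H,I], logical=[I,F,a,j,A,E,D,G,H]
After op 8 (rotate(-1)): offset=7, physical=[F,a,j,A,E,D,G,H,I], logical=[H,I,F,a,j,A,E,D,G]
After op 9 (swap(4, 1)): offset=7, physical=[F,a,I,A,E,D,G,H,j], logical=[H,j,F,a,I,A,E,D,G]
After op 10 (swap(6, 7)): offset=7, physical=[F,a,I,A,D,E,G,H,j], logical=[H,j,F,a,I,A,D,E,G]
After op 11 (rotate(+1)): offset=8, physical=[F,a,I,A,D,E,G,H,j], logical=[j,F,a,I,A,D,E,G,H]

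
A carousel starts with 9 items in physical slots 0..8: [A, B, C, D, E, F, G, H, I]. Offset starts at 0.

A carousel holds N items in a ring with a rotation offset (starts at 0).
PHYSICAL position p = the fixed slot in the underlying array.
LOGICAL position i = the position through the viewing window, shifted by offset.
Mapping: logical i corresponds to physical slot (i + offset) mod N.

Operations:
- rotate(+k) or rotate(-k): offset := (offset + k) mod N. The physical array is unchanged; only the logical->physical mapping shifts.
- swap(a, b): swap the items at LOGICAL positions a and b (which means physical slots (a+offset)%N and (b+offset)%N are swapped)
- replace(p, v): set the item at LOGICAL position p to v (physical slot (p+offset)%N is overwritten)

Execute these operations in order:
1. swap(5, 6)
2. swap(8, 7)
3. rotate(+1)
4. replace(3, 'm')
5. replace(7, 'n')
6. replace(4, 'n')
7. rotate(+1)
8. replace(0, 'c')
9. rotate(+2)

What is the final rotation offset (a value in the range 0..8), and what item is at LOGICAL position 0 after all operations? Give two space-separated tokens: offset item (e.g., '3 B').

Answer: 4 m

Derivation:
After op 1 (swap(5, 6)): offset=0, physical=[A,B,C,D,E,G,F,H,I], logical=[A,B,C,D,E,G,F,H,I]
After op 2 (swap(8, 7)): offset=0, physical=[A,B,C,D,E,G,F,I,H], logical=[A,B,C,D,E,G,F,I,H]
After op 3 (rotate(+1)): offset=1, physical=[A,B,C,D,E,G,F,I,H], logical=[B,C,D,E,G,F,I,H,A]
After op 4 (replace(3, 'm')): offset=1, physical=[A,B,C,D,m,G,F,I,H], logical=[B,C,D,m,G,F,I,H,A]
After op 5 (replace(7, 'n')): offset=1, physical=[A,B,C,D,m,G,F,I,n], logical=[B,C,D,m,G,F,I,n,A]
After op 6 (replace(4, 'n')): offset=1, physical=[A,B,C,D,m,n,F,I,n], logical=[B,C,D,m,n,F,I,n,A]
After op 7 (rotate(+1)): offset=2, physical=[A,B,C,D,m,n,F,I,n], logical=[C,D,m,n,F,I,n,A,B]
After op 8 (replace(0, 'c')): offset=2, physical=[A,B,c,D,m,n,F,I,n], logical=[c,D,m,n,F,I,n,A,B]
After op 9 (rotate(+2)): offset=4, physical=[A,B,c,D,m,n,F,I,n], logical=[m,n,F,I,n,A,B,c,D]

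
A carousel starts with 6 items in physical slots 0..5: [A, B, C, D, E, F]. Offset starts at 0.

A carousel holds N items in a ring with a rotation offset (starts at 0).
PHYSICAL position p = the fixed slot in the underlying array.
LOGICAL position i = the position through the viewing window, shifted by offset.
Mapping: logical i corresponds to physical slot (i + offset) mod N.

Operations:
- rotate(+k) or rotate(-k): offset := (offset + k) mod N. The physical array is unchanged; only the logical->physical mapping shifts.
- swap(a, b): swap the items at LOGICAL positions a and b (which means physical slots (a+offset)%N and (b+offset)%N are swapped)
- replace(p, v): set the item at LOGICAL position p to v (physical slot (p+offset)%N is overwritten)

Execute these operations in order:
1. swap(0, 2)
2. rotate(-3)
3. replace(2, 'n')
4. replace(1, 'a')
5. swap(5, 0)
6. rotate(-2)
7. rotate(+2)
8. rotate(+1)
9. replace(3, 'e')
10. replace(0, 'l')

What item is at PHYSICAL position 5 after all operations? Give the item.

Answer: n

Derivation:
After op 1 (swap(0, 2)): offset=0, physical=[C,B,A,D,E,F], logical=[C,B,A,D,E,F]
After op 2 (rotate(-3)): offset=3, physical=[C,B,A,D,E,F], logical=[D,E,F,C,B,A]
After op 3 (replace(2, 'n')): offset=3, physical=[C,B,A,D,E,n], logical=[D,E,n,C,B,A]
After op 4 (replace(1, 'a')): offset=3, physical=[C,B,A,D,a,n], logical=[D,a,n,C,B,A]
After op 5 (swap(5, 0)): offset=3, physical=[C,B,D,A,a,n], logical=[A,a,n,C,B,D]
After op 6 (rotate(-2)): offset=1, physical=[C,B,D,A,a,n], logical=[B,D,A,a,n,C]
After op 7 (rotate(+2)): offset=3, physical=[C,B,D,A,a,n], logical=[A,a,n,C,B,D]
After op 8 (rotate(+1)): offset=4, physical=[C,B,D,A,a,n], logical=[a,n,C,B,D,A]
After op 9 (replace(3, 'e')): offset=4, physical=[C,e,D,A,a,n], logical=[a,n,C,e,D,A]
After op 10 (replace(0, 'l')): offset=4, physical=[C,e,D,A,l,n], logical=[l,n,C,e,D,A]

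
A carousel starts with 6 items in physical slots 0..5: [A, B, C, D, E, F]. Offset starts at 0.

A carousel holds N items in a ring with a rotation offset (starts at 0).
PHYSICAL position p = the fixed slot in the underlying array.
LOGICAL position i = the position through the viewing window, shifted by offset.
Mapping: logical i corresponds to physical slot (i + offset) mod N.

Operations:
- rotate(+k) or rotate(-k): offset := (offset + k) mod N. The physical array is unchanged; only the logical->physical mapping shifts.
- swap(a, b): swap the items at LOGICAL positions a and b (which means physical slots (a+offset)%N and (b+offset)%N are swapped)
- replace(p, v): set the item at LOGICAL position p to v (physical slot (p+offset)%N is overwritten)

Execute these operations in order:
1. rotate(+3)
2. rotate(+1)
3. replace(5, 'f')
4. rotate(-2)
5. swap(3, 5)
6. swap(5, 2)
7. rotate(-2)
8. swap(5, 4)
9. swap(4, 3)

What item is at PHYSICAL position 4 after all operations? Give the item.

After op 1 (rotate(+3)): offset=3, physical=[A,B,C,D,E,F], logical=[D,E,F,A,B,C]
After op 2 (rotate(+1)): offset=4, physical=[A,B,C,D,E,F], logical=[E,F,A,B,C,D]
After op 3 (replace(5, 'f')): offset=4, physical=[A,B,C,f,E,F], logical=[E,F,A,B,C,f]
After op 4 (rotate(-2)): offset=2, physical=[A,B,C,f,E,F], logical=[C,f,E,F,A,B]
After op 5 (swap(3, 5)): offset=2, physical=[A,F,C,f,E,B], logical=[C,f,E,B,A,F]
After op 6 (swap(5, 2)): offset=2, physical=[A,E,C,f,F,B], logical=[C,f,F,B,A,E]
After op 7 (rotate(-2)): offset=0, physical=[A,E,C,f,F,B], logical=[A,E,C,f,F,B]
After op 8 (swap(5, 4)): offset=0, physical=[A,E,C,f,B,F], logical=[A,E,C,f,B,F]
After op 9 (swap(4, 3)): offset=0, physical=[A,E,C,B,f,F], logical=[A,E,C,B,f,F]

Answer: f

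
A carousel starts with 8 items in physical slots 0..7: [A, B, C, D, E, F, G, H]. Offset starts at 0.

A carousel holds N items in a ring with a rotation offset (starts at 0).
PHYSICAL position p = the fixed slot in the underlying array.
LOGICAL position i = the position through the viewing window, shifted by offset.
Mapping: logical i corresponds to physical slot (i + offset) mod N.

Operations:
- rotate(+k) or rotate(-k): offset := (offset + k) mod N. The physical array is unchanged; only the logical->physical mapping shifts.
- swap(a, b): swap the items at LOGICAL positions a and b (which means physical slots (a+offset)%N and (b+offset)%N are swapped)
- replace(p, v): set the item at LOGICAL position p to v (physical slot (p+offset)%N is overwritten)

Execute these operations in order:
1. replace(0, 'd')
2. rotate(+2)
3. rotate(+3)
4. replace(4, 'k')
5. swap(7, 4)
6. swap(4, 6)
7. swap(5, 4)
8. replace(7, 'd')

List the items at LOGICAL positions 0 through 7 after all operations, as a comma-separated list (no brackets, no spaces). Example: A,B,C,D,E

Answer: F,G,H,d,C,D,E,d

Derivation:
After op 1 (replace(0, 'd')): offset=0, physical=[d,B,C,D,E,F,G,H], logical=[d,B,C,D,E,F,G,H]
After op 2 (rotate(+2)): offset=2, physical=[d,B,C,D,E,F,G,H], logical=[C,D,E,F,G,H,d,B]
After op 3 (rotate(+3)): offset=5, physical=[d,B,C,D,E,F,G,H], logical=[F,G,H,d,B,C,D,E]
After op 4 (replace(4, 'k')): offset=5, physical=[d,k,C,D,E,F,G,H], logical=[F,G,H,d,k,C,D,E]
After op 5 (swap(7, 4)): offset=5, physical=[d,E,C,D,k,F,G,H], logical=[F,G,H,d,E,C,D,k]
After op 6 (swap(4, 6)): offset=5, physical=[d,D,C,E,k,F,G,H], logical=[F,G,H,d,D,C,E,k]
After op 7 (swap(5, 4)): offset=5, physical=[d,C,D,E,k,F,G,H], logical=[F,G,H,d,C,D,E,k]
After op 8 (replace(7, 'd')): offset=5, physical=[d,C,D,E,d,F,G,H], logical=[F,G,H,d,C,D,E,d]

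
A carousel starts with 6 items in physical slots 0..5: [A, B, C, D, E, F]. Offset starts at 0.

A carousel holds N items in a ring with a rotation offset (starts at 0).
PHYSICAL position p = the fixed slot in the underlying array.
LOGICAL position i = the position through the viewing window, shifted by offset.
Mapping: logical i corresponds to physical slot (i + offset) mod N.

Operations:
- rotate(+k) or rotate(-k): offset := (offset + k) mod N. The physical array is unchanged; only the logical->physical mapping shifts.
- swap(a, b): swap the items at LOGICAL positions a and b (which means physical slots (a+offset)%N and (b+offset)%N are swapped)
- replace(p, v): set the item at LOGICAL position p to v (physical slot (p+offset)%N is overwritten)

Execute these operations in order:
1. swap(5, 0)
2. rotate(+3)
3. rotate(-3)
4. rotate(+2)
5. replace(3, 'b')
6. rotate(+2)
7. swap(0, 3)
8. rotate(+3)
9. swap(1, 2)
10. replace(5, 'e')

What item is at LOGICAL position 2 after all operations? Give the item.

After op 1 (swap(5, 0)): offset=0, physical=[F,B,C,D,E,A], logical=[F,B,C,D,E,A]
After op 2 (rotate(+3)): offset=3, physical=[F,B,C,D,E,A], logical=[D,E,A,F,B,C]
After op 3 (rotate(-3)): offset=0, physical=[F,B,C,D,E,A], logical=[F,B,C,D,E,A]
After op 4 (rotate(+2)): offset=2, physical=[F,B,C,D,E,A], logical=[C,D,E,A,F,B]
After op 5 (replace(3, 'b')): offset=2, physical=[F,B,C,D,E,b], logical=[C,D,E,b,F,B]
After op 6 (rotate(+2)): offset=4, physical=[F,B,C,D,E,b], logical=[E,b,F,B,C,D]
After op 7 (swap(0, 3)): offset=4, physical=[F,E,C,D,B,b], logical=[B,b,F,E,C,D]
After op 8 (rotate(+3)): offset=1, physical=[F,E,C,D,B,b], logical=[E,C,D,B,b,F]
After op 9 (swap(1, 2)): offset=1, physical=[F,E,D,C,B,b], logical=[E,D,C,B,b,F]
After op 10 (replace(5, 'e')): offset=1, physical=[e,E,D,C,B,b], logical=[E,D,C,B,b,e]

Answer: C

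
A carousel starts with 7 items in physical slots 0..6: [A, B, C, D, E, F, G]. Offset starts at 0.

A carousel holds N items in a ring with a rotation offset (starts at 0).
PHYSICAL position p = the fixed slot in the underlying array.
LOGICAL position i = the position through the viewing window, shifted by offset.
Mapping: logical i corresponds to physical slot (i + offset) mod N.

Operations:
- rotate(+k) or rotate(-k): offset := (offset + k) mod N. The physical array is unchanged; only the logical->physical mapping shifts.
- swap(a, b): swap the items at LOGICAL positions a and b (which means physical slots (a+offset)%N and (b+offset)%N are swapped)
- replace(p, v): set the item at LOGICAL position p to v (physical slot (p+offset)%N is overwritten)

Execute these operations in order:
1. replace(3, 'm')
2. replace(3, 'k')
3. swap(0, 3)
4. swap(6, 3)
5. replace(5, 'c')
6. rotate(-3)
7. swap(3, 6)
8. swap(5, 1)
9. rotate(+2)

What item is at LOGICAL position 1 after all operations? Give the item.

Answer: G

Derivation:
After op 1 (replace(3, 'm')): offset=0, physical=[A,B,C,m,E,F,G], logical=[A,B,C,m,E,F,G]
After op 2 (replace(3, 'k')): offset=0, physical=[A,B,C,k,E,F,G], logical=[A,B,C,k,E,F,G]
After op 3 (swap(0, 3)): offset=0, physical=[k,B,C,A,E,F,G], logical=[k,B,C,A,E,F,G]
After op 4 (swap(6, 3)): offset=0, physical=[k,B,C,G,E,F,A], logical=[k,B,C,G,E,F,A]
After op 5 (replace(5, 'c')): offset=0, physical=[k,B,C,G,E,c,A], logical=[k,B,C,G,E,c,A]
After op 6 (rotate(-3)): offset=4, physical=[k,B,C,G,E,c,A], logical=[E,c,A,k,B,C,G]
After op 7 (swap(3, 6)): offset=4, physical=[G,B,C,k,E,c,A], logical=[E,c,A,G,B,C,k]
After op 8 (swap(5, 1)): offset=4, physical=[G,B,c,k,E,C,A], logical=[E,C,A,G,B,c,k]
After op 9 (rotate(+2)): offset=6, physical=[G,B,c,k,E,C,A], logical=[A,G,B,c,k,E,C]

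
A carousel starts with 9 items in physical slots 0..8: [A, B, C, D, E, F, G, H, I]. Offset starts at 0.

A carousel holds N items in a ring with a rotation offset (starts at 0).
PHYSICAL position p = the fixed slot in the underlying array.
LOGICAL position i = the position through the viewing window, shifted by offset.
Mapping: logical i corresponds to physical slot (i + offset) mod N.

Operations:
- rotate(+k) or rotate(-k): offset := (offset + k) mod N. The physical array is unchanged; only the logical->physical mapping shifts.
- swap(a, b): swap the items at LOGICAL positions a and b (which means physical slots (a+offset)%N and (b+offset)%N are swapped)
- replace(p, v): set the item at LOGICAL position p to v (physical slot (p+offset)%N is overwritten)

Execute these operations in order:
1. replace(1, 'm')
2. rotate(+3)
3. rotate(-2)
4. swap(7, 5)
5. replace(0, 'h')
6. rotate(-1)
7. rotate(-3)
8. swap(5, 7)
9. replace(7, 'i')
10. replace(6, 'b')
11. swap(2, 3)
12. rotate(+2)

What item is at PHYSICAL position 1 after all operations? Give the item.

After op 1 (replace(1, 'm')): offset=0, physical=[A,m,C,D,E,F,G,H,I], logical=[A,m,C,D,E,F,G,H,I]
After op 2 (rotate(+3)): offset=3, physical=[A,m,C,D,E,F,G,H,I], logical=[D,E,F,G,H,I,A,m,C]
After op 3 (rotate(-2)): offset=1, physical=[A,m,C,D,E,F,G,H,I], logical=[m,C,D,E,F,G,H,I,A]
After op 4 (swap(7, 5)): offset=1, physical=[A,m,C,D,E,F,I,H,G], logical=[m,C,D,E,F,I,H,G,A]
After op 5 (replace(0, 'h')): offset=1, physical=[A,h,C,D,E,F,I,H,G], logical=[h,C,D,E,F,I,H,G,A]
After op 6 (rotate(-1)): offset=0, physical=[A,h,C,D,E,F,I,H,G], logical=[A,h,C,D,E,F,I,H,G]
After op 7 (rotate(-3)): offset=6, physical=[A,h,C,D,E,F,I,H,G], logical=[I,H,G,A,h,C,D,E,F]
After op 8 (swap(5, 7)): offset=6, physical=[A,h,E,D,C,F,I,H,G], logical=[I,H,G,A,h,E,D,C,F]
After op 9 (replace(7, 'i')): offset=6, physical=[A,h,E,D,i,F,I,H,G], logical=[I,H,G,A,h,E,D,i,F]
After op 10 (replace(6, 'b')): offset=6, physical=[A,h,E,b,i,F,I,H,G], logical=[I,H,G,A,h,E,b,i,F]
After op 11 (swap(2, 3)): offset=6, physical=[G,h,E,b,i,F,I,H,A], logical=[I,H,A,G,h,E,b,i,F]
After op 12 (rotate(+2)): offset=8, physical=[G,h,E,b,i,F,I,H,A], logical=[A,G,h,E,b,i,F,I,H]

Answer: h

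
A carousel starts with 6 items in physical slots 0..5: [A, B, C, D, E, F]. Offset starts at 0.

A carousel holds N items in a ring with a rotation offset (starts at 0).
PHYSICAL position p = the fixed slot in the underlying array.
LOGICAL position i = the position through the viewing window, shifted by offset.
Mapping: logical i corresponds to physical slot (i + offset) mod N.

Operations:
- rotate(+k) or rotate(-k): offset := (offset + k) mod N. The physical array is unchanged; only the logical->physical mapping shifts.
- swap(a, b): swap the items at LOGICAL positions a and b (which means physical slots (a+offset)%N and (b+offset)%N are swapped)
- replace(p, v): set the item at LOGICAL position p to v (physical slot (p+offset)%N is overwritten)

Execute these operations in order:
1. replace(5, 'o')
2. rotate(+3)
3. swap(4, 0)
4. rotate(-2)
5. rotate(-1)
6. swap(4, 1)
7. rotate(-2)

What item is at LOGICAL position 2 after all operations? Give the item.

Answer: A

Derivation:
After op 1 (replace(5, 'o')): offset=0, physical=[A,B,C,D,E,o], logical=[A,B,C,D,E,o]
After op 2 (rotate(+3)): offset=3, physical=[A,B,C,D,E,o], logical=[D,E,o,A,B,C]
After op 3 (swap(4, 0)): offset=3, physical=[A,D,C,B,E,o], logical=[B,E,o,A,D,C]
After op 4 (rotate(-2)): offset=1, physical=[A,D,C,B,E,o], logical=[D,C,B,E,o,A]
After op 5 (rotate(-1)): offset=0, physical=[A,D,C,B,E,o], logical=[A,D,C,B,E,o]
After op 6 (swap(4, 1)): offset=0, physical=[A,E,C,B,D,o], logical=[A,E,C,B,D,o]
After op 7 (rotate(-2)): offset=4, physical=[A,E,C,B,D,o], logical=[D,o,A,E,C,B]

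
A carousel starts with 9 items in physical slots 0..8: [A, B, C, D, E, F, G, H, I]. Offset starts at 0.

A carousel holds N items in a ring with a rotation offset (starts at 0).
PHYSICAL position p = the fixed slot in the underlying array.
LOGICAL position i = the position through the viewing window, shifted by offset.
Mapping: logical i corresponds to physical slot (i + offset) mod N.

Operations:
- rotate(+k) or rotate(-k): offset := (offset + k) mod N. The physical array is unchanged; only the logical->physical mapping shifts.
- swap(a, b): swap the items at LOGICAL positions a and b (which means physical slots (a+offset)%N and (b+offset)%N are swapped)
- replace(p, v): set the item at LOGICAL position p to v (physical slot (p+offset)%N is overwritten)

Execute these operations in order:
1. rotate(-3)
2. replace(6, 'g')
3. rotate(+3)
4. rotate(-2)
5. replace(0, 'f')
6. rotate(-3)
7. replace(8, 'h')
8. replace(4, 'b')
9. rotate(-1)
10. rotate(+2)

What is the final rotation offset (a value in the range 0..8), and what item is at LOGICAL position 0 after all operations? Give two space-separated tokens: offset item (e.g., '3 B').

After op 1 (rotate(-3)): offset=6, physical=[A,B,C,D,E,F,G,H,I], logical=[G,H,I,A,B,C,D,E,F]
After op 2 (replace(6, 'g')): offset=6, physical=[A,B,C,g,E,F,G,H,I], logical=[G,H,I,A,B,C,g,E,F]
After op 3 (rotate(+3)): offset=0, physical=[A,B,C,g,E,F,G,H,I], logical=[A,B,C,g,E,F,G,H,I]
After op 4 (rotate(-2)): offset=7, physical=[A,B,C,g,E,F,G,H,I], logical=[H,I,A,B,C,g,E,F,G]
After op 5 (replace(0, 'f')): offset=7, physical=[A,B,C,g,E,F,G,f,I], logical=[f,I,A,B,C,g,E,F,G]
After op 6 (rotate(-3)): offset=4, physical=[A,B,C,g,E,F,G,f,I], logical=[E,F,G,f,I,A,B,C,g]
After op 7 (replace(8, 'h')): offset=4, physical=[A,B,C,h,E,F,G,f,I], logical=[E,F,G,f,I,A,B,C,h]
After op 8 (replace(4, 'b')): offset=4, physical=[A,B,C,h,E,F,G,f,b], logical=[E,F,G,f,b,A,B,C,h]
After op 9 (rotate(-1)): offset=3, physical=[A,B,C,h,E,F,G,f,b], logical=[h,E,F,G,f,b,A,B,C]
After op 10 (rotate(+2)): offset=5, physical=[A,B,C,h,E,F,G,f,b], logical=[F,G,f,b,A,B,C,h,E]

Answer: 5 F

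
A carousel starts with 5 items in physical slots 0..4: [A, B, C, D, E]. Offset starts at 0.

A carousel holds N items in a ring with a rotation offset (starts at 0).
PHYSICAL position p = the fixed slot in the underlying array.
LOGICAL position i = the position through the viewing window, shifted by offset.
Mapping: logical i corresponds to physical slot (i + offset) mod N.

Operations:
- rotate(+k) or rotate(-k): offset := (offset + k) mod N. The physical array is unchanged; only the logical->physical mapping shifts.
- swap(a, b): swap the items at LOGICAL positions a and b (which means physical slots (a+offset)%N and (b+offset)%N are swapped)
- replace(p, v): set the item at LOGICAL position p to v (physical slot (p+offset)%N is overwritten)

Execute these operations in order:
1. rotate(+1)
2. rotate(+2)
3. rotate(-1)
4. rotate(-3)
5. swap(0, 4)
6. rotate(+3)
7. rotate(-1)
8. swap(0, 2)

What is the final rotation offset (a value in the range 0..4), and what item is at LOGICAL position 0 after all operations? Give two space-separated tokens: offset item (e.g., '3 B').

Answer: 1 E

Derivation:
After op 1 (rotate(+1)): offset=1, physical=[A,B,C,D,E], logical=[B,C,D,E,A]
After op 2 (rotate(+2)): offset=3, physical=[A,B,C,D,E], logical=[D,E,A,B,C]
After op 3 (rotate(-1)): offset=2, physical=[A,B,C,D,E], logical=[C,D,E,A,B]
After op 4 (rotate(-3)): offset=4, physical=[A,B,C,D,E], logical=[E,A,B,C,D]
After op 5 (swap(0, 4)): offset=4, physical=[A,B,C,E,D], logical=[D,A,B,C,E]
After op 6 (rotate(+3)): offset=2, physical=[A,B,C,E,D], logical=[C,E,D,A,B]
After op 7 (rotate(-1)): offset=1, physical=[A,B,C,E,D], logical=[B,C,E,D,A]
After op 8 (swap(0, 2)): offset=1, physical=[A,E,C,B,D], logical=[E,C,B,D,A]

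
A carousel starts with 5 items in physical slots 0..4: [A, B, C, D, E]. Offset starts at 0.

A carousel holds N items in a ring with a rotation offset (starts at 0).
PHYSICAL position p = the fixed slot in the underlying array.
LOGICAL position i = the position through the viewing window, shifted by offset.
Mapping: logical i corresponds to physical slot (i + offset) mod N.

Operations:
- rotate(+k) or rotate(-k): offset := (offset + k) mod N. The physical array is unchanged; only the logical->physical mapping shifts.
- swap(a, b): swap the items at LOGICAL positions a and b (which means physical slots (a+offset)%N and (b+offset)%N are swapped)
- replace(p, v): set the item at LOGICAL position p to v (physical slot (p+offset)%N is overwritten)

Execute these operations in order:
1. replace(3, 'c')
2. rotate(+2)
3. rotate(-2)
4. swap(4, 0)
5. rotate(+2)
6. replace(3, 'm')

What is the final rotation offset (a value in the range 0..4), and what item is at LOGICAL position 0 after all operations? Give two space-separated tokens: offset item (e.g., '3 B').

After op 1 (replace(3, 'c')): offset=0, physical=[A,B,C,c,E], logical=[A,B,C,c,E]
After op 2 (rotate(+2)): offset=2, physical=[A,B,C,c,E], logical=[C,c,E,A,B]
After op 3 (rotate(-2)): offset=0, physical=[A,B,C,c,E], logical=[A,B,C,c,E]
After op 4 (swap(4, 0)): offset=0, physical=[E,B,C,c,A], logical=[E,B,C,c,A]
After op 5 (rotate(+2)): offset=2, physical=[E,B,C,c,A], logical=[C,c,A,E,B]
After op 6 (replace(3, 'm')): offset=2, physical=[m,B,C,c,A], logical=[C,c,A,m,B]

Answer: 2 C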